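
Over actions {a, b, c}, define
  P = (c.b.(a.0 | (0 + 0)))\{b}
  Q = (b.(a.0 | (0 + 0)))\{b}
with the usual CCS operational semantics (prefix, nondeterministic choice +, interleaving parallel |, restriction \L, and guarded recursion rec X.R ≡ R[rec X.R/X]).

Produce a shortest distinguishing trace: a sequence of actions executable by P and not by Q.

c

Reachable graph of P (2 states):
  p0 = (c.b.(a.0 | (0 + 0)))\{b} | =c=> p1
  p1 = (b.(a.0 | (0 + 0)))\{b} | (no moves)
Reachable graph of Q (1 states):
  q0 = (b.(a.0 | (0 + 0)))\{b} | (no moves)
Executing c from P (initial set {p0}):
  [1] c ⇒ {p1}
  ✓ P
Executing c from Q (initial set {q0}):
  [1] c ⇒ no successor for Q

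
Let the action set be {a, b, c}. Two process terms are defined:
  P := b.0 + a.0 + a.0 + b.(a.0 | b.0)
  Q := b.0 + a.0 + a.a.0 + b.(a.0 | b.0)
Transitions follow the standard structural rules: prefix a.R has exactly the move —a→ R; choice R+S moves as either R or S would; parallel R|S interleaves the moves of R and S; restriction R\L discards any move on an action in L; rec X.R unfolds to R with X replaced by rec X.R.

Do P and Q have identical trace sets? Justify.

trace-distinct — witness ⟨aa⟩

Reachable graph of P (6 states):
  s0 = b.0 + a.0 + a.0 + b.(a.0 | b.0) | =a=> s1, =b=> s1, =b=> s2
  s1 = 0 | ·
  s2 = a.0 | b.0 | =a=> s3, =b=> s4
  s3 = 0 | b.0 | =b=> s5
  s4 = a.0 | 0 | =a=> s5
  s5 = 0 | 0 | ·
Reachable graph of Q (7 states):
  t0 = b.0 + a.0 + a.a.0 + b.(a.0 | b.0) | =a=> t1, =a=> t2, =b=> t1, =b=> t3
  t1 = 0 | ·
  t2 = a.0 | =a=> t1
  t3 = a.0 | b.0 | =a=> t4, =b=> t5
  t4 = 0 | b.0 | =b=> t6
  t5 = a.0 | 0 | =a=> t6
  t6 = 0 | 0 | ·
Run σ = ⟨aa⟩ on Q: start {t0}
  after a @ step 1: {t1, t2}
  after a @ step 2: {t1}
  — Q admits the full trace.
Run σ = ⟨aa⟩ on P: start {s0}
  after a @ step 1: {s1}
  after a @ step 2: ∅  — P cannot continue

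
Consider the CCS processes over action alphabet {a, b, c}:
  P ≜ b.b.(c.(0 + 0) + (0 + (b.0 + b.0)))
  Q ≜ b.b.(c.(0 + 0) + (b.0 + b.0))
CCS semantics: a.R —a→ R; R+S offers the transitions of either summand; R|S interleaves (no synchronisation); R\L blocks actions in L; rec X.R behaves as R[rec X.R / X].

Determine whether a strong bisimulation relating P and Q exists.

YES

Reachable graph of P (5 states):
  s0 = b.b.(c.(0 + 0) + (0 + (b.0 + b.0))) | —b→ s1
  s1 = b.(c.(0 + 0) + (0 + (b.0 + b.0))) | —b→ s2
  s2 = c.(0 + 0) + (0 + (b.0 + b.0)) | —b→ s3, —c→ s4
  s3 = 0 | (no moves)
  s4 = 0 + 0 | (no moves)
Reachable graph of Q (5 states):
  t0 = b.b.(c.(0 + 0) + (b.0 + b.0)) | —b→ t1
  t1 = b.(c.(0 + 0) + (b.0 + b.0)) | —b→ t2
  t2 = c.(0 + 0) + (b.0 + b.0) | —b→ t3, —c→ t4
  t3 = 0 | (no moves)
  t4 = 0 + 0 | (no moves)
Bisimilarity quotient blocks:
  B0 = {s0, t0}
  B1 = {s1, t1}
  B2 = {s2, t2}
  B3 = {s3, s4, t3, t4}
s0 ∈ B0, t0 ∈ B0 → same block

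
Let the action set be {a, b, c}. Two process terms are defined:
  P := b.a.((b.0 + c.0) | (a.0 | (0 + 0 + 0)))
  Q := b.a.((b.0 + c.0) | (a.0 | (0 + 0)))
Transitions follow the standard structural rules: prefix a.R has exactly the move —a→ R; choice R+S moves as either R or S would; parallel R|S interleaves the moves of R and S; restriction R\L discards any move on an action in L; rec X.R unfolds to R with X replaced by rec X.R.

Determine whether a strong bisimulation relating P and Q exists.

bisimilar

LTS(P): 6 reachable states
  s0 = b.a.((b.0 + c.0) | (a.0 | (0 + 0 + 0))) → --b--▸ s1
  s1 = a.((b.0 + c.0) | (a.0 | (0 + 0 + 0))) → --a--▸ s2
  s2 = (b.0 + c.0) | (a.0 | (0 + 0 + 0)) → --a--▸ s3, --b--▸ s4, --c--▸ s4
  s3 = (b.0 + c.0) | (0 | (0 + 0 + 0)) → --b--▸ s5, --c--▸ s5
  s4 = 0 | (a.0 | (0 + 0 + 0)) → --a--▸ s5
  s5 = 0 | (0 | (0 + 0 + 0)) → stopped
LTS(Q): 6 reachable states
  t0 = b.a.((b.0 + c.0) | (a.0 | (0 + 0))) → --b--▸ t1
  t1 = a.((b.0 + c.0) | (a.0 | (0 + 0))) → --a--▸ t2
  t2 = (b.0 + c.0) | (a.0 | (0 + 0)) → --a--▸ t3, --b--▸ t4, --c--▸ t4
  t3 = (b.0 + c.0) | (0 | (0 + 0)) → --b--▸ t5, --c--▸ t5
  t4 = 0 | (a.0 | (0 + 0)) → --a--▸ t5
  t5 = 0 | (0 | (0 + 0)) → stopped
Coarsest stable partition (strong bisimilarity classes):
  B0 = {s0, t0}
  B1 = {s1, t1}
  B2 = {s2, t2}
  B3 = {s4, t4}
  B4 = {s5, t5}
  B5 = {s3, t3}
s0 ∈ B0, t0 ∈ B0 → same block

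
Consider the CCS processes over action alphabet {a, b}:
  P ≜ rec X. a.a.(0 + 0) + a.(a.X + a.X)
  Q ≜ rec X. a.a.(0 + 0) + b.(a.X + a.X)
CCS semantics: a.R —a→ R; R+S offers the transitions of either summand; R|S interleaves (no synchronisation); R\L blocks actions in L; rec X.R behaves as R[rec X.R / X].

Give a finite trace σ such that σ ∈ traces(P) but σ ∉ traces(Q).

LTS(P): 4 reachable states
  p0 = rec X. a.a.(0 + 0) + a.(a.X + a.X) ⊢ —a→ p1, —a→ p2
  p1 = a.(0 + 0) ⊢ —a→ p3
  p2 = a.(rec X. a.a.(0 + 0) + a.(a.X + a.X)) + a.(rec X. a.a.(0 + 0) + a.(a.X + a.X)) ⊢ —a→ p0
  p3 = 0 + 0 ⊢ deadlocked
LTS(Q): 4 reachable states
  q0 = rec X. a.a.(0 + 0) + b.(a.X + a.X) ⊢ —a→ q1, —b→ q2
  q1 = a.(0 + 0) ⊢ —a→ q3
  q2 = a.(rec X. a.a.(0 + 0) + b.(a.X + a.X)) + a.(rec X. a.a.(0 + 0) + b.(a.X + a.X)) ⊢ —a→ q0
  q3 = 0 + 0 ⊢ deadlocked
Run σ = ⟨aaa⟩ on P: start {p0}
  after a @ step 1: {p1, p2}
  after a @ step 2: {p0, p3}
  after a @ step 3: {p1, p2}
  — P admits the full trace.
Run σ = ⟨aaa⟩ on Q: start {q0}
  after a @ step 1: {q1}
  after a @ step 2: {q3}
  after a @ step 3: ∅ (Q stuck)

aaa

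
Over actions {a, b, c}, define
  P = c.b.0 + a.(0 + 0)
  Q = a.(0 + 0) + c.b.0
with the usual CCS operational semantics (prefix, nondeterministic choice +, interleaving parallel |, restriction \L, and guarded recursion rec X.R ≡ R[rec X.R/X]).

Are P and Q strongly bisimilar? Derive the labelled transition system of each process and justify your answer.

P's transition system — 4 states:
  m0 = c.b.0 + a.(0 + 0) has moves -a-> m1, -c-> m2
  m1 = 0 + 0 has moves ·
  m2 = b.0 has moves -b-> m3
  m3 = 0 has moves ·
Q's transition system — 4 states:
  n0 = a.(0 + 0) + c.b.0 has moves -a-> n1, -c-> n2
  n1 = 0 + 0 has moves ·
  n2 = b.0 has moves -b-> n3
  n3 = 0 has moves ·
Partition-refinement fixed point:
  B0 = {m0, n0}
  B1 = {m1, m3, n1, n3}
  B2 = {m2, n2}
m0 ∈ B0, n0 ∈ B0 → same block

bisimilar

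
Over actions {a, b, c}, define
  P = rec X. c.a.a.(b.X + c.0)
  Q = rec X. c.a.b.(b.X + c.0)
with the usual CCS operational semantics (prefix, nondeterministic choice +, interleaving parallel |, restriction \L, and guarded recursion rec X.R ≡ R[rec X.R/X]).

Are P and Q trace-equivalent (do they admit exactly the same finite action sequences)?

NO — witness ⟨caa⟩

Reachable graph of P (5 states):
  u0 = rec X. c.a.a.(b.X + c.0) ⊢ —c→ u1
  u1 = a.a.(b.(rec X. c.a.a.(b.X + c.0)) + c.0) ⊢ —a→ u2
  u2 = a.(b.(rec X. c.a.a.(b.X + c.0)) + c.0) ⊢ —a→ u3
  u3 = b.(rec X. c.a.a.(b.X + c.0)) + c.0 ⊢ —b→ u0, —c→ u4
  u4 = 0 ⊢ ∅
Reachable graph of Q (5 states):
  v0 = rec X. c.a.b.(b.X + c.0) ⊢ —c→ v1
  v1 = a.b.(b.(rec X. c.a.b.(b.X + c.0)) + c.0) ⊢ —a→ v2
  v2 = b.(b.(rec X. c.a.b.(b.X + c.0)) + c.0) ⊢ —b→ v3
  v3 = b.(rec X. c.a.b.(b.X + c.0)) + c.0 ⊢ —b→ v0, —c→ v4
  v4 = 0 ⊢ ∅
Executing caa from P (initial set {u0}):
  after c @ step 1: {u1}
  after a @ step 2: {u2}
  after a @ step 3: {u3}
  — P admits the full trace.
Executing caa from Q (initial set {v0}):
  after c @ step 1: {v1}
  after a @ step 2: {v2}
  after a @ step 3: ∅  — Q cannot continue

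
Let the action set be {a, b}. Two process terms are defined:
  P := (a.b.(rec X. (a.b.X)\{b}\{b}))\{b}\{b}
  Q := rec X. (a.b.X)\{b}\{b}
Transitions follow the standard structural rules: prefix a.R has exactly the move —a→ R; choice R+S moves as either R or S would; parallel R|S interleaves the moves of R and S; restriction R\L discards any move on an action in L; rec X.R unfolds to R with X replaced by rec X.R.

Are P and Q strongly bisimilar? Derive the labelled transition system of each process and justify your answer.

LTS(P): 2 reachable states
  p0 = (a.b.(rec X. (a.b.X)\{b}\{b}))\{b}\{b} | --a--▸ p1
  p1 = (b.(rec X. (a.b.X)\{b}\{b}))\{b}\{b} | stopped
LTS(Q): 2 reachable states
  q0 = rec X. (a.b.X)\{b}\{b} | --a--▸ q1
  q1 = (b.(rec X. (a.b.X)\{b}\{b}))\{b}\{b} | stopped
Coarsest stable partition (strong bisimilarity classes):
  B0 = {p0, q0}
  B1 = {p1, q1}
p0 ∈ B0, q0 ∈ B0 → same block

bisimilar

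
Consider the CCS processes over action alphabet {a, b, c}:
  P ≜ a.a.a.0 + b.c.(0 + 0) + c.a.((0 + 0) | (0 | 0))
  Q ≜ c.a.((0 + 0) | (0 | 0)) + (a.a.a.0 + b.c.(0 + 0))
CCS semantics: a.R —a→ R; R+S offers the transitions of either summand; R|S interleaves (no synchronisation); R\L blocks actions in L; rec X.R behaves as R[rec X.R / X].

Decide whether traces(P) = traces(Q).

Reachable graph of P (8 states):
  p0 = a.a.a.0 + b.c.(0 + 0) + c.a.((0 + 0) | (0 | 0)) :: =a=> p1, =b=> p2, =c=> p3
  p1 = a.a.0 :: =a=> p4
  p2 = c.(0 + 0) :: =c=> p5
  p3 = a.((0 + 0) | (0 | 0)) :: =a=> p6
  p4 = a.0 :: =a=> p7
  p5 = 0 + 0 :: ∅
  p6 = (0 + 0) | (0 | 0) :: ∅
  p7 = 0 :: ∅
Reachable graph of Q (8 states):
  q0 = c.a.((0 + 0) | (0 | 0)) + (a.a.a.0 + b.c.(0 + 0)) :: =a=> q1, =b=> q2, =c=> q3
  q1 = a.a.0 :: =a=> q4
  q2 = c.(0 + 0) :: =c=> q5
  q3 = a.((0 + 0) | (0 | 0)) :: =a=> q6
  q4 = a.0 :: =a=> q7
  q5 = 0 + 0 :: ∅
  q6 = (0 + 0) | (0 | 0) :: ∅
  q7 = 0 :: ∅
Partition-refinement fixed point:
  B0 = {p0, q0}
  B1 = {p1, q1}
  B2 = {p3, p4, q3, q4}
  B3 = {p5, p6, p7, q5, q6, q7}
  B4 = {p2, q2}
p0 ∈ B0, q0 ∈ B0 → same block
Bisimilar ⇒ trace-equivalent.

YES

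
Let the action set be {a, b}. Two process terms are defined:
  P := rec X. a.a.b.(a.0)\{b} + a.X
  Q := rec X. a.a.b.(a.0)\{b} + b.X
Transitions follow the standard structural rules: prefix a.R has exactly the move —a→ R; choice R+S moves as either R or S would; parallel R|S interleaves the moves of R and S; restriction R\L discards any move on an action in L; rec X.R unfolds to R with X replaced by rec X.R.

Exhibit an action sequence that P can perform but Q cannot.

aaa

LTS(P): 5 reachable states
  m0 = rec X. a.a.b.(a.0)\{b} + a.X has moves -a-> m0, -a-> m1
  m1 = a.b.(a.0)\{b} has moves -a-> m2
  m2 = b.(a.0)\{b} has moves -b-> m3
  m3 = (a.0)\{b} has moves -a-> m4
  m4 = 0\{b} has moves (no moves)
LTS(Q): 5 reachable states
  n0 = rec X. a.a.b.(a.0)\{b} + b.X has moves -a-> n1, -b-> n0
  n1 = a.b.(a.0)\{b} has moves -a-> n2
  n2 = b.(a.0)\{b} has moves -b-> n3
  n3 = (a.0)\{b} has moves -a-> n4
  n4 = 0\{b} has moves (no moves)
Trace ⟨aaa⟩ through P, begin at {m0}:
  step 1 (a): {m0, m1}
  step 2 (a): {m0, m1, m2}
  step 3 (a): {m0, m1, m2}
  P completes σ.
Trace ⟨aaa⟩ through Q, begin at {n0}:
  step 1 (a): {n1}
  step 2 (a): {n2}
  step 3 (a): ∅  — Q cannot continue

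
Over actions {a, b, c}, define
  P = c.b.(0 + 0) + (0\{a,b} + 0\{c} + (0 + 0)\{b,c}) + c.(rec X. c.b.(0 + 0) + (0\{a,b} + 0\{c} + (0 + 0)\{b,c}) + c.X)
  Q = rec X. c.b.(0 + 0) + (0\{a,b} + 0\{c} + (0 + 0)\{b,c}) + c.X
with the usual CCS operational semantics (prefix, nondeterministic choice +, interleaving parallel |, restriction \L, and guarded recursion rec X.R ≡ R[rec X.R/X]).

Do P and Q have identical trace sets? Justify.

Reachable graph of P (4 states):
  u0 = c.b.(0 + 0) + (0\{a,b} + 0\{c} + (0 + 0)\{b,c}) + c.(rec X. c.b.(0 + 0) + (0\{a,b} + 0\{c} + (0 + 0)\{b,c}) + c.X) has moves --c--▸ u1, --c--▸ u2
  u1 = b.(0 + 0) has moves --b--▸ u3
  u2 = rec X. c.b.(0 + 0) + (0\{a,b} + 0\{c} + (0 + 0)\{b,c}) + c.X has moves --c--▸ u1, --c--▸ u2
  u3 = 0 + 0 has moves ·
Reachable graph of Q (3 states):
  v0 = rec X. c.b.(0 + 0) + (0\{a,b} + 0\{c} + (0 + 0)\{b,c}) + c.X has moves --c--▸ v0, --c--▸ v1
  v1 = b.(0 + 0) has moves --b--▸ v2
  v2 = 0 + 0 has moves ·
Bisimilarity quotient blocks:
  B0 = {u0, u2, v0}
  B1 = {u1, v1}
  B2 = {u3, v2}
u0 ∈ B0, v0 ∈ B0 → same block
Bisimilar ⇒ trace-equivalent.

trace-equivalent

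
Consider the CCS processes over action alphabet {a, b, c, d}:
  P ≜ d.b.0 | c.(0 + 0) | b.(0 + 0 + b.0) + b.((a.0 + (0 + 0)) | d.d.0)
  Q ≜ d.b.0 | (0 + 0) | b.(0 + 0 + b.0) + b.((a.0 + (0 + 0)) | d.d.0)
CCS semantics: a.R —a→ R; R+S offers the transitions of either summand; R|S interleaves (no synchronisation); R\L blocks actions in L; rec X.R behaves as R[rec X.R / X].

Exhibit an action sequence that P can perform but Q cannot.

c

Reachable graph of P (24 states):
  m0 = d.b.0 | c.(0 + 0) | b.(0 + 0 + b.0) + b.((a.0 + (0 + 0)) | d.d.0) → -b-> m1, -b-> m2, -c-> m3, -d-> m4
  m1 = (a.0 + (0 + 0)) | d.d.0 → -a-> m5, -d-> m6
  m2 = d.b.0 | c.(0 + 0) | (0 + 0 + b.0) → -b-> m7, -c-> m8, -d-> m9
  m3 = d.b.0 | (0 + 0) | b.(0 + 0 + b.0) → -b-> m8, -d-> m10
  m4 = b.0 | c.(0 + 0) | b.(0 + 0 + b.0) → -b-> m11, -b-> m9, -c-> m10
  m5 = 0 | d.d.0 → -d-> m12
  m6 = (a.0 + (0 + 0)) | d.0 → -a-> m12, -d-> m13
  m7 = d.b.0 | c.(0 + 0) | 0 → -c-> m14, -d-> m15
  m8 = d.b.0 | (0 + 0) | (0 + 0 + b.0) → -b-> m14, -d-> m16
  m9 = b.0 | c.(0 + 0) | (0 + 0 + b.0) → -b-> m15, -b-> m17, -c-> m16
  m10 = b.0 | (0 + 0) | b.(0 + 0 + b.0) → -b-> m16, -b-> m18
  m11 = 0 | c.(0 + 0) | b.(0 + 0 + b.0) → -b-> m17, -c-> m18
  m12 = 0 | d.0 → -d-> m19
  m13 = (a.0 + (0 + 0)) | 0 → -a-> m19
  m14 = d.b.0 | (0 + 0) | 0 → -d-> m20
  m15 = b.0 | c.(0 + 0) | 0 → -b-> m21, -c-> m20
  m16 = b.0 | (0 + 0) | (0 + 0 + b.0) → -b-> m20, -b-> m22
  m17 = 0 | c.(0 + 0) | (0 + 0 + b.0) → -b-> m21, -c-> m22
  m18 = 0 | (0 + 0) | b.(0 + 0 + b.0) → -b-> m22
  m19 = 0 | 0 → ·
  m20 = b.0 | (0 + 0) | 0 → -b-> m23
  m21 = 0 | c.(0 + 0) | 0 → -c-> m23
  m22 = 0 | (0 + 0) | (0 + 0 + b.0) → -b-> m23
  m23 = 0 | (0 + 0) | 0 → ·
Reachable graph of Q (15 states):
  n0 = d.b.0 | (0 + 0) | b.(0 + 0 + b.0) + b.((a.0 + (0 + 0)) | d.d.0) → -b-> n1, -b-> n2, -d-> n3
  n1 = (a.0 + (0 + 0)) | d.d.0 → -a-> n4, -d-> n5
  n2 = d.b.0 | (0 + 0) | (0 + 0 + b.0) → -b-> n6, -d-> n7
  n3 = b.0 | (0 + 0) | b.(0 + 0 + b.0) → -b-> n7, -b-> n8
  n4 = 0 | d.d.0 → -d-> n9
  n5 = (a.0 + (0 + 0)) | d.0 → -a-> n9, -d-> n10
  n6 = d.b.0 | (0 + 0) | 0 → -d-> n11
  n7 = b.0 | (0 + 0) | (0 + 0 + b.0) → -b-> n11, -b-> n12
  n8 = 0 | (0 + 0) | b.(0 + 0 + b.0) → -b-> n12
  n9 = 0 | d.0 → -d-> n13
  n10 = (a.0 + (0 + 0)) | 0 → -a-> n13
  n11 = b.0 | (0 + 0) | 0 → -b-> n14
  n12 = 0 | (0 + 0) | (0 + 0 + b.0) → -b-> n14
  n13 = 0 | 0 → ·
  n14 = 0 | (0 + 0) | 0 → ·
Executing c from P (initial set {m0}):
  step 1 (c): {m3}
  ✓ P
Executing c from Q (initial set {n0}):
  step 1 (c): no successor for Q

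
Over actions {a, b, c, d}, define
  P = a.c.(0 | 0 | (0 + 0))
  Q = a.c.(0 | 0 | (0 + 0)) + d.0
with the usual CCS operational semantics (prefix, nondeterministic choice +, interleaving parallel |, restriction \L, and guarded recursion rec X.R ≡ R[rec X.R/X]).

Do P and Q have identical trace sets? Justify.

LTS(P): 3 reachable states
  u0 = a.c.(0 | 0 | (0 + 0)) | —a→ u1
  u1 = c.(0 | 0 | (0 + 0)) | —c→ u2
  u2 = 0 | 0 | (0 + 0) | ·
LTS(Q): 4 reachable states
  v0 = a.c.(0 | 0 | (0 + 0)) + d.0 | —a→ v1, —d→ v2
  v1 = c.(0 | 0 | (0 + 0)) | —c→ v3
  v2 = 0 | ·
  v3 = 0 | 0 | (0 + 0) | ·
Trace ⟨d⟩ through Q, begin at {v0}:
  step 1 (d): {v2}
  — Q admits the full trace.
Trace ⟨d⟩ through P, begin at {u0}:
  step 1 (d): no successor for P

NO — witness ⟨d⟩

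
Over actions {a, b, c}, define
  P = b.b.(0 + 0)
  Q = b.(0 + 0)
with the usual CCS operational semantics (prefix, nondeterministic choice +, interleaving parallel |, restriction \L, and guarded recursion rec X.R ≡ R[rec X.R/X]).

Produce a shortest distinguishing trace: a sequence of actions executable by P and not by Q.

LTS(P): 3 reachable states
  s0 = b.b.(0 + 0) | --b--▸ s1
  s1 = b.(0 + 0) | --b--▸ s2
  s2 = 0 + 0 | deadlocked
LTS(Q): 2 reachable states
  t0 = b.(0 + 0) | --b--▸ t1
  t1 = 0 + 0 | deadlocked
Run σ = ⟨bb⟩ on P: start {s0}
  after b @ step 1: {s1}
  after b @ step 2: {s2}
  P completes σ.
Run σ = ⟨bb⟩ on Q: start {t0}
  after b @ step 1: {t1}
  after b @ step 2: ∅  — Q cannot continue

bb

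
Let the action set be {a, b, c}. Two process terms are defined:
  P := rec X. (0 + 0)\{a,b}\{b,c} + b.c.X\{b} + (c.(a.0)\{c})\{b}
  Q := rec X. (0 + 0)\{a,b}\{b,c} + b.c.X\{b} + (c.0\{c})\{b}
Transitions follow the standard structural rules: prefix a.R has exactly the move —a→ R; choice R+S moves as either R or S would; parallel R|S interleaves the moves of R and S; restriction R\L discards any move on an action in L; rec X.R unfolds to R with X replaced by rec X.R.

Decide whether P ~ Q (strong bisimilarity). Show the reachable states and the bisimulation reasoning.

P's transition system — 7 states:
  p0 = rec X. (0 + 0)\{a,b}\{b,c} + b.c.X\{b} + (c.(a.0)\{c})\{b} | =b=> p1, =c=> p2
  p1 = c.(rec X. (0 + 0)\{a,b}\{b,c} + b.c.X\{b} + (c.(a.0)\{c})\{b})\{b} | =c=> p3
  p2 = (a.0)\{c}\{b} | =a=> p4
  p3 = (rec X. (0 + 0)\{a,b}\{b,c} + b.c.X\{b} + (c.(a.0)\{c})\{b})\{b} | =c=> p5
  p4 = 0\{c}\{b} | ∅
  p5 = (a.0)\{c}\{b}\{b} | =a=> p6
  p6 = 0\{c}\{b}\{b} | ∅
Q's transition system — 5 states:
  q0 = rec X. (0 + 0)\{a,b}\{b,c} + b.c.X\{b} + (c.0\{c})\{b} | =b=> q1, =c=> q2
  q1 = c.(rec X. (0 + 0)\{a,b}\{b,c} + b.c.X\{b} + (c.0\{c})\{b})\{b} | =c=> q3
  q2 = 0\{c}\{b} | ∅
  q3 = (rec X. (0 + 0)\{a,b}\{b,c} + b.c.X\{b} + (c.0\{c})\{b})\{b} | =c=> q4
  q4 = 0\{c}\{b}\{b} | ∅
Bisimilarity quotient blocks:
  B0 = {p0}
  B1 = {p2, p5}
  B2 = {p4, p6, q2, q4}
  B3 = {p1}
  B4 = {p3}
  B5 = {q0}
  B6 = {q1}
  B7 = {q3}
p0 ∈ B0, q0 ∈ B5 → different blocks

NO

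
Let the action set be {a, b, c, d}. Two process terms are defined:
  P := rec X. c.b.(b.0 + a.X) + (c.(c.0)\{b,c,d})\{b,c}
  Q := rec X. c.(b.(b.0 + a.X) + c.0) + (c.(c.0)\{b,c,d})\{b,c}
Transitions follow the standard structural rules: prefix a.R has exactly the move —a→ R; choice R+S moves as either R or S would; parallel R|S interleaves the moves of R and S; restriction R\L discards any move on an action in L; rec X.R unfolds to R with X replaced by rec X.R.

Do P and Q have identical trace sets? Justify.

traces(P) ≠ traces(Q) — witness ⟨cc⟩

P's transition system — 4 states:
  m0 = rec X. c.b.(b.0 + a.X) + (c.(c.0)\{b,c,d})\{b,c} ⊢ -c-> m1
  m1 = b.(b.0 + a.(rec X. c.b.(b.0 + a.X) + (c.(c.0)\{b,c,d})\{b,c})) ⊢ -b-> m2
  m2 = b.0 + a.(rec X. c.b.(b.0 + a.X) + (c.(c.0)\{b,c,d})\{b,c}) ⊢ -a-> m0, -b-> m3
  m3 = 0 ⊢ deadlocked
Q's transition system — 4 states:
  n0 = rec X. c.(b.(b.0 + a.X) + c.0) + (c.(c.0)\{b,c,d})\{b,c} ⊢ -c-> n1
  n1 = b.(b.0 + a.(rec X. c.(b.(b.0 + a.X) + c.0) + (c.(c.0)\{b,c,d})\{b,c})) + c.0 ⊢ -b-> n2, -c-> n3
  n2 = b.0 + a.(rec X. c.(b.(b.0 + a.X) + c.0) + (c.(c.0)\{b,c,d})\{b,c}) ⊢ -a-> n0, -b-> n3
  n3 = 0 ⊢ deadlocked
Executing cc from Q (initial set {n0}):
  after c @ step 1: {n1}
  after c @ step 2: {n3}
  Q completes σ.
Executing cc from P (initial set {m0}):
  after c @ step 1: {m1}
  after c @ step 2: ∅  — P cannot continue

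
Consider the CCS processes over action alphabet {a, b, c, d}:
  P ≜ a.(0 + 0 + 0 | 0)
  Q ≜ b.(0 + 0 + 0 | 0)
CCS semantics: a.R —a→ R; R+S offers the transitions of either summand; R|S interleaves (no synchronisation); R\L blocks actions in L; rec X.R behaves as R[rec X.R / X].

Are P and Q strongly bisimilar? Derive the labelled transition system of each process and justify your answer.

NO

LTS(P): 2 reachable states
  s0 = a.(0 + 0 + 0 | 0) has moves =a=> s1
  s1 = 0 + 0 + 0 | 0 has moves (no moves)
LTS(Q): 2 reachable states
  t0 = b.(0 + 0 + 0 | 0) has moves =b=> t1
  t1 = 0 + 0 + 0 | 0 has moves (no moves)
Bisimilarity quotient blocks:
  B0 = {s0}
  B1 = {s1, t1}
  B2 = {t0}
s0 ∈ B0, t0 ∈ B2 → different blocks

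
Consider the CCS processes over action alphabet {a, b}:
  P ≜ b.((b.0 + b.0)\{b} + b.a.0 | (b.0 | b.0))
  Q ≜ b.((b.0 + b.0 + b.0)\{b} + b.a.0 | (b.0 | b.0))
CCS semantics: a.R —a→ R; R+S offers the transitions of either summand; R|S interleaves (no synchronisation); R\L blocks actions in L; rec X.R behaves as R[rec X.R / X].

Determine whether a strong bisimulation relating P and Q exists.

LTS(P): 13 reachable states
  u0 = b.((b.0 + b.0)\{b} + b.a.0 | (b.0 | b.0)) ⊢ -b-> u1
  u1 = (b.0 + b.0)\{b} + b.a.0 | (b.0 | b.0) ⊢ -b-> u2, -b-> u3, -b-> u4
  u2 = a.0 | (b.0 | b.0) ⊢ -a-> u5, -b-> u6, -b-> u7
  u3 = b.a.0 | (0 | b.0) ⊢ -b-> u6, -b-> u8
  u4 = b.a.0 | (b.0 | 0) ⊢ -b-> u7, -b-> u8
  u5 = 0 | (b.0 | b.0) ⊢ -b-> u10, -b-> u9
  u6 = a.0 | (0 | b.0) ⊢ -a-> u9, -b-> u11
  u7 = a.0 | (b.0 | 0) ⊢ -a-> u10, -b-> u11
  u8 = b.a.0 | (0 | 0) ⊢ -b-> u11
  u9 = 0 | (0 | b.0) ⊢ -b-> u12
  u10 = 0 | (b.0 | 0) ⊢ -b-> u12
  u11 = a.0 | (0 | 0) ⊢ -a-> u12
  u12 = 0 | (0 | 0) ⊢ (no moves)
LTS(Q): 13 reachable states
  v0 = b.((b.0 + b.0 + b.0)\{b} + b.a.0 | (b.0 | b.0)) ⊢ -b-> v1
  v1 = (b.0 + b.0 + b.0)\{b} + b.a.0 | (b.0 | b.0) ⊢ -b-> v2, -b-> v3, -b-> v4
  v2 = a.0 | (b.0 | b.0) ⊢ -a-> v5, -b-> v6, -b-> v7
  v3 = b.a.0 | (0 | b.0) ⊢ -b-> v6, -b-> v8
  v4 = b.a.0 | (b.0 | 0) ⊢ -b-> v7, -b-> v8
  v5 = 0 | (b.0 | b.0) ⊢ -b-> v10, -b-> v9
  v6 = a.0 | (0 | b.0) ⊢ -a-> v9, -b-> v11
  v7 = a.0 | (b.0 | 0) ⊢ -a-> v10, -b-> v11
  v8 = b.a.0 | (0 | 0) ⊢ -b-> v11
  v9 = 0 | (0 | b.0) ⊢ -b-> v12
  v10 = 0 | (b.0 | 0) ⊢ -b-> v12
  v11 = a.0 | (0 | 0) ⊢ -a-> v12
  v12 = 0 | (0 | 0) ⊢ (no moves)
Coarsest stable partition (strong bisimilarity classes):
  B0 = {u0, v0}
  B1 = {u1, v1}
  B2 = {u3, u4, v3, v4}
  B3 = {u6, u7, v6, v7}
  B4 = {u10, u9, v10, v9}
  B5 = {u12, v12}
  B6 = {u11, v11}
  B7 = {u8, v8}
  B8 = {u2, v2}
  B9 = {u5, v5}
u0 ∈ B0, v0 ∈ B0 → same block

YES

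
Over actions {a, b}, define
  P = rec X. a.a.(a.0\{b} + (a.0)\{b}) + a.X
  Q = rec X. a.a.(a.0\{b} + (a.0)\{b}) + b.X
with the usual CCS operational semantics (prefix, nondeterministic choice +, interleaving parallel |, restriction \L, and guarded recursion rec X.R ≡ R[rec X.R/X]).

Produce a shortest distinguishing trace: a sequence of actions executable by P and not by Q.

LTS(P): 4 reachable states
  p0 = rec X. a.a.(a.0\{b} + (a.0)\{b}) + a.X ⊢ —a→ p0, —a→ p1
  p1 = a.(a.0\{b} + (a.0)\{b}) ⊢ —a→ p2
  p2 = a.0\{b} + (a.0)\{b} ⊢ —a→ p3
  p3 = 0\{b} ⊢ ·
LTS(Q): 4 reachable states
  q0 = rec X. a.a.(a.0\{b} + (a.0)\{b}) + b.X ⊢ —a→ q1, —b→ q0
  q1 = a.(a.0\{b} + (a.0)\{b}) ⊢ —a→ q2
  q2 = a.0\{b} + (a.0)\{b} ⊢ —a→ q3
  q3 = 0\{b} ⊢ ·
Executing aaaa from P (initial set {p0}):
  [1] a ⇒ {p0, p1}
  [2] a ⇒ {p0, p1, p2}
  [3] a ⇒ {p0, p1, p2, p3}
  [4] a ⇒ {p0, p1, p2, p3}
  ✓ P
Executing aaaa from Q (initial set {q0}):
  [1] a ⇒ {q1}
  [2] a ⇒ {q2}
  [3] a ⇒ {q3}
  [4] a ⇒ ∅  — Q cannot continue

aaaa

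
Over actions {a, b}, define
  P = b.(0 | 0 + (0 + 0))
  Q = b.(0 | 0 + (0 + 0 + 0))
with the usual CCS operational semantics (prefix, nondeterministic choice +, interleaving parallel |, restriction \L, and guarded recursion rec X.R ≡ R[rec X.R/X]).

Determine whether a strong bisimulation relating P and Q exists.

bisimilar

LTS(P): 2 reachable states
  u0 = b.(0 | 0 + (0 + 0)) has moves ··b··> u1
  u1 = 0 | 0 + (0 + 0) has moves ∅
LTS(Q): 2 reachable states
  v0 = b.(0 | 0 + (0 + 0 + 0)) has moves ··b··> v1
  v1 = 0 | 0 + (0 + 0 + 0) has moves ∅
Partition-refinement fixed point:
  B0 = {u0, v0}
  B1 = {u1, v1}
u0 ∈ B0, v0 ∈ B0 → same block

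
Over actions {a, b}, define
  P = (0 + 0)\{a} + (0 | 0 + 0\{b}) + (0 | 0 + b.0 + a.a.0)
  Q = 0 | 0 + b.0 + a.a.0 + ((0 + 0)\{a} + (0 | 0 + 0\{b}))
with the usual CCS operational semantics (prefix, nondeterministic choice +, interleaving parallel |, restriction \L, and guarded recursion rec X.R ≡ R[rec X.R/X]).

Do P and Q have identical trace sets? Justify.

P's transition system — 3 states:
  m0 = (0 + 0)\{a} + (0 | 0 + 0\{b}) + (0 | 0 + b.0 + a.a.0) :: -a-> m1, -b-> m2
  m1 = a.0 :: -a-> m2
  m2 = 0 :: ∅
Q's transition system — 3 states:
  n0 = 0 | 0 + b.0 + a.a.0 + ((0 + 0)\{a} + (0 | 0 + 0\{b})) :: -a-> n1, -b-> n2
  n1 = a.0 :: -a-> n2
  n2 = 0 :: ∅
Partition-refinement fixed point:
  B0 = {m0, n0}
  B1 = {m2, n2}
  B2 = {m1, n1}
m0 ∈ B0, n0 ∈ B0 → same block
Bisimilar ⇒ trace-equivalent.

trace-equivalent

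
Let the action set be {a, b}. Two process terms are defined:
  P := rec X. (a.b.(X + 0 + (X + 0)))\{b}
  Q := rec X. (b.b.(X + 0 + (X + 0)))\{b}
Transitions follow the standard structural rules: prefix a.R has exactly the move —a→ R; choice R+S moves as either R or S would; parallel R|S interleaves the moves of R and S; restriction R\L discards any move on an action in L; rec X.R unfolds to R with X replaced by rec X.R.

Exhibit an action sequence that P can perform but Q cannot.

a

P's transition system — 2 states:
  p0 = rec X. (a.b.(X + 0 + (X + 0)))\{b} has moves =a=> p1
  p1 = (b.((rec X. (a.b.(X + 0 + (X + 0)))\{b}) + 0 + ((rec X. (a.b.(X + 0 + (X + 0)))\{b}) + 0)))\{b} has moves stopped
Q's transition system — 1 states:
  q0 = rec X. (b.b.(X + 0 + (X + 0)))\{b} has moves stopped
Trace ⟨a⟩ through P, begin at {p0}:
  step 1 (a): {p1}
  — P admits the full trace.
Trace ⟨a⟩ through Q, begin at {q0}:
  step 1 (a): ∅ (Q stuck)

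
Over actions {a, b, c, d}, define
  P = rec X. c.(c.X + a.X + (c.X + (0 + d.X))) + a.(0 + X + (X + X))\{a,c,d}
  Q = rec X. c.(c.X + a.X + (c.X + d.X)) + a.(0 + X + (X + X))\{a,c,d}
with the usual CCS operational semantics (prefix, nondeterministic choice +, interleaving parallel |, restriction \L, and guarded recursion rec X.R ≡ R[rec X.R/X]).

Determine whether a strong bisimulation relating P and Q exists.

bisimilar

P's transition system — 3 states:
  p0 = rec X. c.(c.X + a.X + (c.X + (0 + d.X))) + a.(0 + X + (X + X))\{a,c,d} :: --a--▸ p1, --c--▸ p2
  p1 = (0 + (rec X. c.(c.X + a.X + (c.X + (0 + d.X))) + a.(0 + X + (X + X))\{a,c,d}) + ((rec X. c.(c.X + a.X + (c.X + (0 + d.X))) + a.(0 + X + (X + X))\{a,c,d}) + (rec X. c.(c.X + a.X + (c.X + (0 + d.X))) + a.(0 + X + (X + X))\{a,c,d})))\{a,c,d} :: (no moves)
  p2 = c.(rec X. c.(c.X + a.X + (c.X + (0 + d.X))) + a.(0 + X + (X + X))\{a,c,d}) + a.(rec X. c.(c.X + a.X + (c.X + (0 + d.X))) + a.(0 + X + (X + X))\{a,c,d}) + (c.(rec X. c.(c.X + a.X + (c.X + (0 + d.X))) + a.(0 + X + (X + X))\{a,c,d}) + (0 + d.(rec X. c.(c.X + a.X + (c.X + (0 + d.X))) + a.(0 + X + (X + X))\{a,c,d}))) :: --a--▸ p0, --c--▸ p0, --d--▸ p0
Q's transition system — 3 states:
  q0 = rec X. c.(c.X + a.X + (c.X + d.X)) + a.(0 + X + (X + X))\{a,c,d} :: --a--▸ q1, --c--▸ q2
  q1 = (0 + (rec X. c.(c.X + a.X + (c.X + d.X)) + a.(0 + X + (X + X))\{a,c,d}) + ((rec X. c.(c.X + a.X + (c.X + d.X)) + a.(0 + X + (X + X))\{a,c,d}) + (rec X. c.(c.X + a.X + (c.X + d.X)) + a.(0 + X + (X + X))\{a,c,d})))\{a,c,d} :: (no moves)
  q2 = c.(rec X. c.(c.X + a.X + (c.X + d.X)) + a.(0 + X + (X + X))\{a,c,d}) + a.(rec X. c.(c.X + a.X + (c.X + d.X)) + a.(0 + X + (X + X))\{a,c,d}) + (c.(rec X. c.(c.X + a.X + (c.X + d.X)) + a.(0 + X + (X + X))\{a,c,d}) + d.(rec X. c.(c.X + a.X + (c.X + d.X)) + a.(0 + X + (X + X))\{a,c,d})) :: --a--▸ q0, --c--▸ q0, --d--▸ q0
Coarsest stable partition (strong bisimilarity classes):
  B0 = {p0, q0}
  B1 = {p2, q2}
  B2 = {p1, q1}
p0 ∈ B0, q0 ∈ B0 → same block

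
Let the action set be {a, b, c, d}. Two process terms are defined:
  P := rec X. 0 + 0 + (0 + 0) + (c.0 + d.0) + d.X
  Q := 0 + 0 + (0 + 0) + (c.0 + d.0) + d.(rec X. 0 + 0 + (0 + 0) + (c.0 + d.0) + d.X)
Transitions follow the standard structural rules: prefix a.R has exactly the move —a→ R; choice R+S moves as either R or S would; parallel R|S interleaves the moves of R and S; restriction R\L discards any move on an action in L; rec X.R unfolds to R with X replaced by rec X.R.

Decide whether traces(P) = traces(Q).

trace-equivalent

LTS(P): 2 reachable states
  p0 = rec X. 0 + 0 + (0 + 0) + (c.0 + d.0) + d.X :: —c→ p1, —d→ p0, —d→ p1
  p1 = 0 :: deadlocked
LTS(Q): 3 reachable states
  q0 = 0 + 0 + (0 + 0) + (c.0 + d.0) + d.(rec X. 0 + 0 + (0 + 0) + (c.0 + d.0) + d.X) :: —c→ q1, —d→ q1, —d→ q2
  q1 = 0 :: deadlocked
  q2 = rec X. 0 + 0 + (0 + 0) + (c.0 + d.0) + d.X :: —c→ q1, —d→ q1, —d→ q2
Coarsest stable partition (strong bisimilarity classes):
  B0 = {p0, q0, q2}
  B1 = {p1, q1}
p0 ∈ B0, q0 ∈ B0 → same block
Bisimilar ⇒ trace-equivalent.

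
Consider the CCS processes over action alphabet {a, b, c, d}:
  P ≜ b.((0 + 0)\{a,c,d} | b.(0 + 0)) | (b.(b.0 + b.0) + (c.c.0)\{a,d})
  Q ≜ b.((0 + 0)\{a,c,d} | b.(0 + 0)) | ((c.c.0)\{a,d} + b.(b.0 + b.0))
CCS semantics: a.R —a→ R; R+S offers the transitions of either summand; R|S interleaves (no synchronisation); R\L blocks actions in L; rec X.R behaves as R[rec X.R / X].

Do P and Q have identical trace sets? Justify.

LTS(P): 15 reachable states
  m0 = b.((0 + 0)\{a,c,d} | b.(0 + 0)) | (b.(b.0 + b.0) + (c.c.0)\{a,d}) | ··b··> m1, ··b··> m2, ··c··> m3
  m1 = (0 + 0)\{a,c,d} | b.(0 + 0) | (b.(b.0 + b.0) + (c.c.0)\{a,d}) | ··b··> m4, ··b··> m5, ··c··> m6
  m2 = b.((0 + 0)\{a,c,d} | b.(0 + 0)) | (b.0 + b.0) | ··b··> m5, ··b··> m7
  m3 = b.((0 + 0)\{a,c,d} | b.(0 + 0)) | (c.0)\{a,d} | ··b··> m6, ··c··> m8
  m4 = (0 + 0)\{a,c,d} | (0 + 0) | (b.(b.0 + b.0) + (c.c.0)\{a,d}) | ··b··> m9, ··c··> m10
  m5 = (0 + 0)\{a,c,d} | b.(0 + 0) | (b.0 + b.0) | ··b··> m11, ··b··> m9
  m6 = (0 + 0)\{a,c,d} | b.(0 + 0) | (c.0)\{a,d} | ··b··> m10, ··c··> m12
  m7 = b.((0 + 0)\{a,c,d} | b.(0 + 0)) | 0 | ··b··> m11
  m8 = b.((0 + 0)\{a,c,d} | b.(0 + 0)) | 0\{a,d} | ··b··> m12
  m9 = (0 + 0)\{a,c,d} | (0 + 0) | (b.0 + b.0) | ··b··> m13
  m10 = (0 + 0)\{a,c,d} | (0 + 0) | (c.0)\{a,d} | ··c··> m14
  m11 = (0 + 0)\{a,c,d} | b.(0 + 0) | 0 | ··b··> m13
  m12 = (0 + 0)\{a,c,d} | b.(0 + 0) | 0\{a,d} | ··b··> m14
  m13 = (0 + 0)\{a,c,d} | (0 + 0) | 0 | stopped
  m14 = (0 + 0)\{a,c,d} | (0 + 0) | 0\{a,d} | stopped
LTS(Q): 15 reachable states
  n0 = b.((0 + 0)\{a,c,d} | b.(0 + 0)) | ((c.c.0)\{a,d} + b.(b.0 + b.0)) | ··b··> n1, ··b··> n2, ··c··> n3
  n1 = (0 + 0)\{a,c,d} | b.(0 + 0) | ((c.c.0)\{a,d} + b.(b.0 + b.0)) | ··b··> n4, ··b··> n5, ··c··> n6
  n2 = b.((0 + 0)\{a,c,d} | b.(0 + 0)) | (b.0 + b.0) | ··b··> n5, ··b··> n7
  n3 = b.((0 + 0)\{a,c,d} | b.(0 + 0)) | (c.0)\{a,d} | ··b··> n6, ··c··> n8
  n4 = (0 + 0)\{a,c,d} | (0 + 0) | ((c.c.0)\{a,d} + b.(b.0 + b.0)) | ··b··> n9, ··c··> n10
  n5 = (0 + 0)\{a,c,d} | b.(0 + 0) | (b.0 + b.0) | ··b··> n11, ··b··> n9
  n6 = (0 + 0)\{a,c,d} | b.(0 + 0) | (c.0)\{a,d} | ··b··> n10, ··c··> n12
  n7 = b.((0 + 0)\{a,c,d} | b.(0 + 0)) | 0 | ··b··> n11
  n8 = b.((0 + 0)\{a,c,d} | b.(0 + 0)) | 0\{a,d} | ··b··> n12
  n9 = (0 + 0)\{a,c,d} | (0 + 0) | (b.0 + b.0) | ··b··> n13
  n10 = (0 + 0)\{a,c,d} | (0 + 0) | (c.0)\{a,d} | ··c··> n14
  n11 = (0 + 0)\{a,c,d} | b.(0 + 0) | 0 | ··b··> n13
  n12 = (0 + 0)\{a,c,d} | b.(0 + 0) | 0\{a,d} | ··b··> n14
  n13 = (0 + 0)\{a,c,d} | (0 + 0) | 0 | stopped
  n14 = (0 + 0)\{a,c,d} | (0 + 0) | 0\{a,d} | stopped
Partition-refinement fixed point:
  B0 = {m0, n0}
  B1 = {m2, n2}
  B2 = {m5, m7, m8, n5, n7, n8}
  B3 = {m11, m12, m9, n11, n12, n9}
  B4 = {m13, m14, n13, n14}
  B5 = {m1, n1}
  B6 = {m6, n6}
  B7 = {m10, n10}
  B8 = {m4, n4}
  B9 = {m3, n3}
m0 ∈ B0, n0 ∈ B0 → same block
Bisimilar ⇒ trace-equivalent.

trace-equivalent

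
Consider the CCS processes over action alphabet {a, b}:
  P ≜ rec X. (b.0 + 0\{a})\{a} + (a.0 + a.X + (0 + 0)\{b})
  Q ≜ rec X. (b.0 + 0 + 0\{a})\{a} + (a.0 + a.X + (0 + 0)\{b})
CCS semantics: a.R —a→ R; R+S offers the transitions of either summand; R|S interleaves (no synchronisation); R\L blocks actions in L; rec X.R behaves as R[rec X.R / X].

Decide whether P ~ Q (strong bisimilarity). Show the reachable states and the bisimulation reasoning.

LTS(P): 3 reachable states
  p0 = rec X. (b.0 + 0\{a})\{a} + (a.0 + a.X + (0 + 0)\{b}) ⊢ --a--▸ p0, --a--▸ p1, --b--▸ p2
  p1 = 0 ⊢ deadlocked
  p2 = 0\{a} ⊢ deadlocked
LTS(Q): 3 reachable states
  q0 = rec X. (b.0 + 0 + 0\{a})\{a} + (a.0 + a.X + (0 + 0)\{b}) ⊢ --a--▸ q0, --a--▸ q1, --b--▸ q2
  q1 = 0 ⊢ deadlocked
  q2 = 0\{a} ⊢ deadlocked
Coarsest stable partition (strong bisimilarity classes):
  B0 = {p0, q0}
  B1 = {p1, p2, q1, q2}
p0 ∈ B0, q0 ∈ B0 → same block

bisimilar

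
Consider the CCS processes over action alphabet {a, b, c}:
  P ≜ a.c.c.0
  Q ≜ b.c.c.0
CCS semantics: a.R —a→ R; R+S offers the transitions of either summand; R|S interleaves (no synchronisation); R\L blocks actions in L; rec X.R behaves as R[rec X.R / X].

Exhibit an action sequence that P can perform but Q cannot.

P's transition system — 4 states:
  m0 = a.c.c.0 | -a-> m1
  m1 = c.c.0 | -c-> m2
  m2 = c.0 | -c-> m3
  m3 = 0 | ∅
Q's transition system — 4 states:
  n0 = b.c.c.0 | -b-> n1
  n1 = c.c.0 | -c-> n2
  n2 = c.0 | -c-> n3
  n3 = 0 | ∅
Executing a from P (initial set {m0}):
  step 1 (a): {m1}
  ✓ P
Executing a from Q (initial set {n0}):
  step 1 (a): no successor for Q

a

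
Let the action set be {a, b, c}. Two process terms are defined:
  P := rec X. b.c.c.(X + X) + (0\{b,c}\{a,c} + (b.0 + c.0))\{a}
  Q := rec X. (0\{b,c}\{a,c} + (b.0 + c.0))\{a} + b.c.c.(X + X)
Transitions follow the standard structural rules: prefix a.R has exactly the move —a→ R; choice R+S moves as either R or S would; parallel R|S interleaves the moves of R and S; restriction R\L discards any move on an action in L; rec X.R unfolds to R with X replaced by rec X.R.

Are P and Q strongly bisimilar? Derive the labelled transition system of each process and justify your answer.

LTS(P): 5 reachable states
  u0 = rec X. b.c.c.(X + X) + (0\{b,c}\{a,c} + (b.0 + c.0))\{a} | ··b··> u1, ··b··> u2, ··c··> u1
  u1 = 0\{a} | ∅
  u2 = c.c.((rec X. b.c.c.(X + X) + (0\{b,c}\{a,c} + (b.0 + c.0))\{a}) + (rec X. b.c.c.(X + X) + (0\{b,c}\{a,c} + (b.0 + c.0))\{a})) | ··c··> u3
  u3 = c.((rec X. b.c.c.(X + X) + (0\{b,c}\{a,c} + (b.0 + c.0))\{a}) + (rec X. b.c.c.(X + X) + (0\{b,c}\{a,c} + (b.0 + c.0))\{a})) | ··c··> u4
  u4 = (rec X. b.c.c.(X + X) + (0\{b,c}\{a,c} + (b.0 + c.0))\{a}) + (rec X. b.c.c.(X + X) + (0\{b,c}\{a,c} + (b.0 + c.0))\{a}) | ··b··> u1, ··b··> u2, ··c··> u1
LTS(Q): 5 reachable states
  v0 = rec X. (0\{b,c}\{a,c} + (b.0 + c.0))\{a} + b.c.c.(X + X) | ··b··> v1, ··b··> v2, ··c··> v1
  v1 = 0\{a} | ∅
  v2 = c.c.((rec X. (0\{b,c}\{a,c} + (b.0 + c.0))\{a} + b.c.c.(X + X)) + (rec X. (0\{b,c}\{a,c} + (b.0 + c.0))\{a} + b.c.c.(X + X))) | ··c··> v3
  v3 = c.((rec X. (0\{b,c}\{a,c} + (b.0 + c.0))\{a} + b.c.c.(X + X)) + (rec X. (0\{b,c}\{a,c} + (b.0 + c.0))\{a} + b.c.c.(X + X))) | ··c··> v4
  v4 = (rec X. (0\{b,c}\{a,c} + (b.0 + c.0))\{a} + b.c.c.(X + X)) + (rec X. (0\{b,c}\{a,c} + (b.0 + c.0))\{a} + b.c.c.(X + X)) | ··b··> v1, ··b··> v2, ··c··> v1
Coarsest stable partition (strong bisimilarity classes):
  B0 = {u0, u4, v0, v4}
  B1 = {u1, v1}
  B2 = {u2, v2}
  B3 = {u3, v3}
u0 ∈ B0, v0 ∈ B0 → same block

bisimilar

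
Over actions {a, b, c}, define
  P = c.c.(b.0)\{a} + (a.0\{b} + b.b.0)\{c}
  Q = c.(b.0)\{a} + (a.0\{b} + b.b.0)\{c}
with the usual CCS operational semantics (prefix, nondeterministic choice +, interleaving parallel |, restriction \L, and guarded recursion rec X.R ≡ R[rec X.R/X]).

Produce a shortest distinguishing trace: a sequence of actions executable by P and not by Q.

P's transition system — 7 states:
  m0 = c.c.(b.0)\{a} + (a.0\{b} + b.b.0)\{c} has moves =a=> m1, =b=> m2, =c=> m3
  m1 = 0\{b}\{c} has moves ·
  m2 = (b.0)\{c} has moves =b=> m4
  m3 = c.(b.0)\{a} has moves =c=> m5
  m4 = 0\{c} has moves ·
  m5 = (b.0)\{a} has moves =b=> m6
  m6 = 0\{a} has moves ·
Q's transition system — 6 states:
  n0 = c.(b.0)\{a} + (a.0\{b} + b.b.0)\{c} has moves =a=> n1, =b=> n2, =c=> n3
  n1 = 0\{b}\{c} has moves ·
  n2 = (b.0)\{c} has moves =b=> n4
  n3 = (b.0)\{a} has moves =b=> n5
  n4 = 0\{c} has moves ·
  n5 = 0\{a} has moves ·
Trace ⟨cc⟩ through P, begin at {m0}:
  step 1 (c): {m3}
  step 2 (c): {m5}
  P completes σ.
Trace ⟨cc⟩ through Q, begin at {n0}:
  step 1 (c): {n3}
  step 2 (c): ∅ (Q stuck)

cc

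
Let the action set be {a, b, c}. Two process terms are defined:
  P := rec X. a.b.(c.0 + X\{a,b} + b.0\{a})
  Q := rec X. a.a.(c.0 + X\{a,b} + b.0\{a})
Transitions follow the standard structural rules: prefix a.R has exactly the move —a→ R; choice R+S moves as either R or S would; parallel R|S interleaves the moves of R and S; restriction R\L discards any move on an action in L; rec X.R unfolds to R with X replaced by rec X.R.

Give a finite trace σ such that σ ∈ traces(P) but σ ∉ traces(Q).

ab

P's transition system — 5 states:
  s0 = rec X. a.b.(c.0 + X\{a,b} + b.0\{a}) → -a-> s1
  s1 = b.(c.0 + (rec X. a.b.(c.0 + X\{a,b} + b.0\{a}))\{a,b} + b.0\{a}) → -b-> s2
  s2 = c.0 + (rec X. a.b.(c.0 + X\{a,b} + b.0\{a}))\{a,b} + b.0\{a} → -b-> s3, -c-> s4
  s3 = 0\{a} → deadlocked
  s4 = 0 → deadlocked
Q's transition system — 5 states:
  t0 = rec X. a.a.(c.0 + X\{a,b} + b.0\{a}) → -a-> t1
  t1 = a.(c.0 + (rec X. a.a.(c.0 + X\{a,b} + b.0\{a}))\{a,b} + b.0\{a}) → -a-> t2
  t2 = c.0 + (rec X. a.a.(c.0 + X\{a,b} + b.0\{a}))\{a,b} + b.0\{a} → -b-> t3, -c-> t4
  t3 = 0\{a} → deadlocked
  t4 = 0 → deadlocked
Trace ⟨ab⟩ through P, begin at {s0}:
  [1] a ⇒ {s1}
  [2] b ⇒ {s2}
  ✓ P
Trace ⟨ab⟩ through Q, begin at {t0}:
  [1] a ⇒ {t1}
  [2] b ⇒ ∅ (Q stuck)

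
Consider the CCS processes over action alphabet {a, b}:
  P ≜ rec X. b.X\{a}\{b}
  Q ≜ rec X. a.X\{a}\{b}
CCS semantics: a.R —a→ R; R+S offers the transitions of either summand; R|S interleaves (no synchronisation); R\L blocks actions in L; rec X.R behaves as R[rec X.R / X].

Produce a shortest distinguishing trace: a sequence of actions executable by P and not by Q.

Reachable graph of P (2 states):
  s0 = rec X. b.X\{a}\{b} :: --b--▸ s1
  s1 = (rec X. b.X\{a}\{b})\{a}\{b} :: deadlocked
Reachable graph of Q (2 states):
  t0 = rec X. a.X\{a}\{b} :: --a--▸ t1
  t1 = (rec X. a.X\{a}\{b})\{a}\{b} :: deadlocked
Run σ = ⟨b⟩ on P: start {s0}
  [1] b ⇒ {s1}
  ✓ P
Run σ = ⟨b⟩ on Q: start {t0}
  [1] b ⇒ no successor for Q

b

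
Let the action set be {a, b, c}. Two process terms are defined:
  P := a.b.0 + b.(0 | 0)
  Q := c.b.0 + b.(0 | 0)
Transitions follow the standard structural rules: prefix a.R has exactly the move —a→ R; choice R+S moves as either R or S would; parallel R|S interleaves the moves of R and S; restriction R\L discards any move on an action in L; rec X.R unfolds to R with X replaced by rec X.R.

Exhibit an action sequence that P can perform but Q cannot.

a

P's transition system — 4 states:
  u0 = a.b.0 + b.(0 | 0) ⊢ =a=> u1, =b=> u2
  u1 = b.0 ⊢ =b=> u3
  u2 = 0 | 0 ⊢ ·
  u3 = 0 ⊢ ·
Q's transition system — 4 states:
  v0 = c.b.0 + b.(0 | 0) ⊢ =b=> v1, =c=> v2
  v1 = 0 | 0 ⊢ ·
  v2 = b.0 ⊢ =b=> v3
  v3 = 0 ⊢ ·
Executing a from P (initial set {u0}):
  step 1 (a): {u1}
  ✓ P
Executing a from Q (initial set {v0}):
  step 1 (a): no successor for Q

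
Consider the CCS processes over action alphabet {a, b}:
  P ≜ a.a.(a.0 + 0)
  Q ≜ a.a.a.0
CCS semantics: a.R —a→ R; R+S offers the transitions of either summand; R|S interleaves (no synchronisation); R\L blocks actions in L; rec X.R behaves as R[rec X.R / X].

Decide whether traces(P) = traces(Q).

trace-equivalent

P's transition system — 4 states:
  s0 = a.a.(a.0 + 0) has moves --a--▸ s1
  s1 = a.(a.0 + 0) has moves --a--▸ s2
  s2 = a.0 + 0 has moves --a--▸ s3
  s3 = 0 has moves stopped
Q's transition system — 4 states:
  t0 = a.a.a.0 has moves --a--▸ t1
  t1 = a.a.0 has moves --a--▸ t2
  t2 = a.0 has moves --a--▸ t3
  t3 = 0 has moves stopped
Bisimilarity quotient blocks:
  B0 = {s0, t0}
  B1 = {s1, t1}
  B2 = {s2, t2}
  B3 = {s3, t3}
s0 ∈ B0, t0 ∈ B0 → same block
Bisimilar ⇒ trace-equivalent.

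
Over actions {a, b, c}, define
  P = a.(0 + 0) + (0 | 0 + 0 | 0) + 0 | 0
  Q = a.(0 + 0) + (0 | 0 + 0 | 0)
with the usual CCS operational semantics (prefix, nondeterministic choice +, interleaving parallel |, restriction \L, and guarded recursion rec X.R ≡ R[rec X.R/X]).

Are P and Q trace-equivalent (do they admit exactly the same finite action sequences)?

YES

Reachable graph of P (2 states):
  m0 = a.(0 + 0) + (0 | 0 + 0 | 0) + 0 | 0 | =a=> m1
  m1 = 0 + 0 | ·
Reachable graph of Q (2 states):
  n0 = a.(0 + 0) + (0 | 0 + 0 | 0) | =a=> n1
  n1 = 0 + 0 | ·
Partition-refinement fixed point:
  B0 = {m0, n0}
  B1 = {m1, n1}
m0 ∈ B0, n0 ∈ B0 → same block
Bisimilar ⇒ trace-equivalent.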